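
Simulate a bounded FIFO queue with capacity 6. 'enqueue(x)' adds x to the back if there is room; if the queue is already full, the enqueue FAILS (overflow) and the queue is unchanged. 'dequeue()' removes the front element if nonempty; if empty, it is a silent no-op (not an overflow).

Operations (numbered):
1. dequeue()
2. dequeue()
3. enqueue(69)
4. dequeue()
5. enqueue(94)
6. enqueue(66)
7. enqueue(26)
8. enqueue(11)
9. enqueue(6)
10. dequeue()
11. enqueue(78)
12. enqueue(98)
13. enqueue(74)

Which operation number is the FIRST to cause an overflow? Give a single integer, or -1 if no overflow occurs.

Answer: 13

Derivation:
1. dequeue(): empty, no-op, size=0
2. dequeue(): empty, no-op, size=0
3. enqueue(69): size=1
4. dequeue(): size=0
5. enqueue(94): size=1
6. enqueue(66): size=2
7. enqueue(26): size=3
8. enqueue(11): size=4
9. enqueue(6): size=5
10. dequeue(): size=4
11. enqueue(78): size=5
12. enqueue(98): size=6
13. enqueue(74): size=6=cap → OVERFLOW (fail)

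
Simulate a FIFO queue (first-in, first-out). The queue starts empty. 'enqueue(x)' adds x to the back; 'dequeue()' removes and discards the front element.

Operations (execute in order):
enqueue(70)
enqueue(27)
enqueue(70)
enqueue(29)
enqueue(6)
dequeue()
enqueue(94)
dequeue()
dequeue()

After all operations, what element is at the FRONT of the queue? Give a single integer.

Answer: 29

Derivation:
enqueue(70): queue = [70]
enqueue(27): queue = [70, 27]
enqueue(70): queue = [70, 27, 70]
enqueue(29): queue = [70, 27, 70, 29]
enqueue(6): queue = [70, 27, 70, 29, 6]
dequeue(): queue = [27, 70, 29, 6]
enqueue(94): queue = [27, 70, 29, 6, 94]
dequeue(): queue = [70, 29, 6, 94]
dequeue(): queue = [29, 6, 94]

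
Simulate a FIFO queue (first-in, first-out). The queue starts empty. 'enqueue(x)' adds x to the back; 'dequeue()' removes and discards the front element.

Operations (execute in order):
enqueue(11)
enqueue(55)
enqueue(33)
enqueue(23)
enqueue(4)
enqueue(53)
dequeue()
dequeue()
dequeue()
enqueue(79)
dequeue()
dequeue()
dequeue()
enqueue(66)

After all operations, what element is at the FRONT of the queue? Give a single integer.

enqueue(11): queue = [11]
enqueue(55): queue = [11, 55]
enqueue(33): queue = [11, 55, 33]
enqueue(23): queue = [11, 55, 33, 23]
enqueue(4): queue = [11, 55, 33, 23, 4]
enqueue(53): queue = [11, 55, 33, 23, 4, 53]
dequeue(): queue = [55, 33, 23, 4, 53]
dequeue(): queue = [33, 23, 4, 53]
dequeue(): queue = [23, 4, 53]
enqueue(79): queue = [23, 4, 53, 79]
dequeue(): queue = [4, 53, 79]
dequeue(): queue = [53, 79]
dequeue(): queue = [79]
enqueue(66): queue = [79, 66]

Answer: 79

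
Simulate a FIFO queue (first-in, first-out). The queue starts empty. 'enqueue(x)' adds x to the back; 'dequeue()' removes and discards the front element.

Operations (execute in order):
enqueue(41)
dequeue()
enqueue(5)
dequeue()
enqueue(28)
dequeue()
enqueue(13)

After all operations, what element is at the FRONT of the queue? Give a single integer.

Answer: 13

Derivation:
enqueue(41): queue = [41]
dequeue(): queue = []
enqueue(5): queue = [5]
dequeue(): queue = []
enqueue(28): queue = [28]
dequeue(): queue = []
enqueue(13): queue = [13]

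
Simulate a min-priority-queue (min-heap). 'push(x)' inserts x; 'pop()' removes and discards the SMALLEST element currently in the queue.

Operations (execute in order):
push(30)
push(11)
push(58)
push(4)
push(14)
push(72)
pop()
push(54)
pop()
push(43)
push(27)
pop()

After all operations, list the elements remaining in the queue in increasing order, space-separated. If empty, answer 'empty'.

Answer: 27 30 43 54 58 72

Derivation:
push(30): heap contents = [30]
push(11): heap contents = [11, 30]
push(58): heap contents = [11, 30, 58]
push(4): heap contents = [4, 11, 30, 58]
push(14): heap contents = [4, 11, 14, 30, 58]
push(72): heap contents = [4, 11, 14, 30, 58, 72]
pop() → 4: heap contents = [11, 14, 30, 58, 72]
push(54): heap contents = [11, 14, 30, 54, 58, 72]
pop() → 11: heap contents = [14, 30, 54, 58, 72]
push(43): heap contents = [14, 30, 43, 54, 58, 72]
push(27): heap contents = [14, 27, 30, 43, 54, 58, 72]
pop() → 14: heap contents = [27, 30, 43, 54, 58, 72]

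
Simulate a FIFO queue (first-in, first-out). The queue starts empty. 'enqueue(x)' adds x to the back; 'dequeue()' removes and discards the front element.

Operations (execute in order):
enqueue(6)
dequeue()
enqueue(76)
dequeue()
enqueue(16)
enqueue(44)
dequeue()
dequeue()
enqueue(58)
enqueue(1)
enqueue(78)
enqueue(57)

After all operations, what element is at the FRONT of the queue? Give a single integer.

enqueue(6): queue = [6]
dequeue(): queue = []
enqueue(76): queue = [76]
dequeue(): queue = []
enqueue(16): queue = [16]
enqueue(44): queue = [16, 44]
dequeue(): queue = [44]
dequeue(): queue = []
enqueue(58): queue = [58]
enqueue(1): queue = [58, 1]
enqueue(78): queue = [58, 1, 78]
enqueue(57): queue = [58, 1, 78, 57]

Answer: 58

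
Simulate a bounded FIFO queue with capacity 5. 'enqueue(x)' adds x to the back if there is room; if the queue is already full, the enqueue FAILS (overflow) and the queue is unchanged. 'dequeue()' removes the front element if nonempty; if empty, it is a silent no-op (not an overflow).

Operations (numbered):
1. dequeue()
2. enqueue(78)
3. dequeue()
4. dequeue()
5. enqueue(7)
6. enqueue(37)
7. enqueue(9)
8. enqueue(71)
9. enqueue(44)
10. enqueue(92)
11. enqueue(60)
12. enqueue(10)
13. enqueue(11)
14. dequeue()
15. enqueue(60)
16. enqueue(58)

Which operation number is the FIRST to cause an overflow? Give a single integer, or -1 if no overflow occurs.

Answer: 10

Derivation:
1. dequeue(): empty, no-op, size=0
2. enqueue(78): size=1
3. dequeue(): size=0
4. dequeue(): empty, no-op, size=0
5. enqueue(7): size=1
6. enqueue(37): size=2
7. enqueue(9): size=3
8. enqueue(71): size=4
9. enqueue(44): size=5
10. enqueue(92): size=5=cap → OVERFLOW (fail)
11. enqueue(60): size=5=cap → OVERFLOW (fail)
12. enqueue(10): size=5=cap → OVERFLOW (fail)
13. enqueue(11): size=5=cap → OVERFLOW (fail)
14. dequeue(): size=4
15. enqueue(60): size=5
16. enqueue(58): size=5=cap → OVERFLOW (fail)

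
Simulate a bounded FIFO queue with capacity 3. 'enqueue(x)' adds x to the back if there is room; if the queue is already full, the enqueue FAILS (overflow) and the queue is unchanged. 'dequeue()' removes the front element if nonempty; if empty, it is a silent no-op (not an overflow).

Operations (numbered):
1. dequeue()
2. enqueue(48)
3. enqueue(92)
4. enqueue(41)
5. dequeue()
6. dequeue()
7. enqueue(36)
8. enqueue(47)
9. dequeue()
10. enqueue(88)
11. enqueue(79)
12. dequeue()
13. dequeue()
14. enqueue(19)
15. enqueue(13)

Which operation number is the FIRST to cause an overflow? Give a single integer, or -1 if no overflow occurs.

1. dequeue(): empty, no-op, size=0
2. enqueue(48): size=1
3. enqueue(92): size=2
4. enqueue(41): size=3
5. dequeue(): size=2
6. dequeue(): size=1
7. enqueue(36): size=2
8. enqueue(47): size=3
9. dequeue(): size=2
10. enqueue(88): size=3
11. enqueue(79): size=3=cap → OVERFLOW (fail)
12. dequeue(): size=2
13. dequeue(): size=1
14. enqueue(19): size=2
15. enqueue(13): size=3

Answer: 11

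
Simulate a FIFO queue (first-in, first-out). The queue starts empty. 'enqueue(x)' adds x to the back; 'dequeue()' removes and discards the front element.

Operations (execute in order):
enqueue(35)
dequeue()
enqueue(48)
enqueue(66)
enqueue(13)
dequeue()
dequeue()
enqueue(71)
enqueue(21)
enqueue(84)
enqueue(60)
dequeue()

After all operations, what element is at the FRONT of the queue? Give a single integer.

enqueue(35): queue = [35]
dequeue(): queue = []
enqueue(48): queue = [48]
enqueue(66): queue = [48, 66]
enqueue(13): queue = [48, 66, 13]
dequeue(): queue = [66, 13]
dequeue(): queue = [13]
enqueue(71): queue = [13, 71]
enqueue(21): queue = [13, 71, 21]
enqueue(84): queue = [13, 71, 21, 84]
enqueue(60): queue = [13, 71, 21, 84, 60]
dequeue(): queue = [71, 21, 84, 60]

Answer: 71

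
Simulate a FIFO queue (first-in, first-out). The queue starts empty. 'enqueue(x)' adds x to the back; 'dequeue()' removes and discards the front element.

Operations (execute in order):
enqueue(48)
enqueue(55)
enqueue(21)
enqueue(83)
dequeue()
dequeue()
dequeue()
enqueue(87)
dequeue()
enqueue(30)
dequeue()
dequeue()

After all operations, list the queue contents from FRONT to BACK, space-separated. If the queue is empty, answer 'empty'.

enqueue(48): [48]
enqueue(55): [48, 55]
enqueue(21): [48, 55, 21]
enqueue(83): [48, 55, 21, 83]
dequeue(): [55, 21, 83]
dequeue(): [21, 83]
dequeue(): [83]
enqueue(87): [83, 87]
dequeue(): [87]
enqueue(30): [87, 30]
dequeue(): [30]
dequeue(): []

Answer: empty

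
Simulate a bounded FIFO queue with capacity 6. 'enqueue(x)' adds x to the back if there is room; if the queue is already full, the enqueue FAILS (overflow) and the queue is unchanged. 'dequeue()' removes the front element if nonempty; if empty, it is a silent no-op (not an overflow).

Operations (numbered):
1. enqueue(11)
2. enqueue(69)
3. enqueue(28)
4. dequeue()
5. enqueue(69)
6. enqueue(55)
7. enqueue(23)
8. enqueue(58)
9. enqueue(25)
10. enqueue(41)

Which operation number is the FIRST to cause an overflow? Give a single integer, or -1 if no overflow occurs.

Answer: 9

Derivation:
1. enqueue(11): size=1
2. enqueue(69): size=2
3. enqueue(28): size=3
4. dequeue(): size=2
5. enqueue(69): size=3
6. enqueue(55): size=4
7. enqueue(23): size=5
8. enqueue(58): size=6
9. enqueue(25): size=6=cap → OVERFLOW (fail)
10. enqueue(41): size=6=cap → OVERFLOW (fail)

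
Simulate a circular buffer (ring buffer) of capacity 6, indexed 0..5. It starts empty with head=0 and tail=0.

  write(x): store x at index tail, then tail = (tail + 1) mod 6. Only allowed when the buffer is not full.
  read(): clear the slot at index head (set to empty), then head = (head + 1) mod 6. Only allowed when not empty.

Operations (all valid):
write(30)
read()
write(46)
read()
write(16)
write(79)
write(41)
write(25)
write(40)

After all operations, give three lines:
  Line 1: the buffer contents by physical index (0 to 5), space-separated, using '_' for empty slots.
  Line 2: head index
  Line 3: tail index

write(30): buf=[30 _ _ _ _ _], head=0, tail=1, size=1
read(): buf=[_ _ _ _ _ _], head=1, tail=1, size=0
write(46): buf=[_ 46 _ _ _ _], head=1, tail=2, size=1
read(): buf=[_ _ _ _ _ _], head=2, tail=2, size=0
write(16): buf=[_ _ 16 _ _ _], head=2, tail=3, size=1
write(79): buf=[_ _ 16 79 _ _], head=2, tail=4, size=2
write(41): buf=[_ _ 16 79 41 _], head=2, tail=5, size=3
write(25): buf=[_ _ 16 79 41 25], head=2, tail=0, size=4
write(40): buf=[40 _ 16 79 41 25], head=2, tail=1, size=5

Answer: 40 _ 16 79 41 25
2
1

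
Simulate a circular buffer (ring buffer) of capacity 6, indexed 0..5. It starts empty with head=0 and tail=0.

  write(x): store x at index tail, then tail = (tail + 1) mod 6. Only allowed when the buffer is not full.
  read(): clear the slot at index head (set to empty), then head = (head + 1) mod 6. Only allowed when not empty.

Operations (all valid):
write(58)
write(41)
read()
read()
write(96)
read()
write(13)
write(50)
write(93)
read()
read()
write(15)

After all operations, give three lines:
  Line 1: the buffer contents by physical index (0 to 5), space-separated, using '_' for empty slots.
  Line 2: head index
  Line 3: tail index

Answer: 15 _ _ _ _ 93
5
1

Derivation:
write(58): buf=[58 _ _ _ _ _], head=0, tail=1, size=1
write(41): buf=[58 41 _ _ _ _], head=0, tail=2, size=2
read(): buf=[_ 41 _ _ _ _], head=1, tail=2, size=1
read(): buf=[_ _ _ _ _ _], head=2, tail=2, size=0
write(96): buf=[_ _ 96 _ _ _], head=2, tail=3, size=1
read(): buf=[_ _ _ _ _ _], head=3, tail=3, size=0
write(13): buf=[_ _ _ 13 _ _], head=3, tail=4, size=1
write(50): buf=[_ _ _ 13 50 _], head=3, tail=5, size=2
write(93): buf=[_ _ _ 13 50 93], head=3, tail=0, size=3
read(): buf=[_ _ _ _ 50 93], head=4, tail=0, size=2
read(): buf=[_ _ _ _ _ 93], head=5, tail=0, size=1
write(15): buf=[15 _ _ _ _ 93], head=5, tail=1, size=2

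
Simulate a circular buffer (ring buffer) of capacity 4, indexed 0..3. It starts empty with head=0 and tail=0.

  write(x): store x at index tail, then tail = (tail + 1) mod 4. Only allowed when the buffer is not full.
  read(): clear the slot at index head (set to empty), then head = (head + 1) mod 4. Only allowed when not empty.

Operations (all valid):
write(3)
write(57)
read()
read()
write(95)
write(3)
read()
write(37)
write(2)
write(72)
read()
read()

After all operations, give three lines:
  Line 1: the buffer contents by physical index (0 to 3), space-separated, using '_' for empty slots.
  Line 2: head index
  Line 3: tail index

Answer: _ 2 72 _
1
3

Derivation:
write(3): buf=[3 _ _ _], head=0, tail=1, size=1
write(57): buf=[3 57 _ _], head=0, tail=2, size=2
read(): buf=[_ 57 _ _], head=1, tail=2, size=1
read(): buf=[_ _ _ _], head=2, tail=2, size=0
write(95): buf=[_ _ 95 _], head=2, tail=3, size=1
write(3): buf=[_ _ 95 3], head=2, tail=0, size=2
read(): buf=[_ _ _ 3], head=3, tail=0, size=1
write(37): buf=[37 _ _ 3], head=3, tail=1, size=2
write(2): buf=[37 2 _ 3], head=3, tail=2, size=3
write(72): buf=[37 2 72 3], head=3, tail=3, size=4
read(): buf=[37 2 72 _], head=0, tail=3, size=3
read(): buf=[_ 2 72 _], head=1, tail=3, size=2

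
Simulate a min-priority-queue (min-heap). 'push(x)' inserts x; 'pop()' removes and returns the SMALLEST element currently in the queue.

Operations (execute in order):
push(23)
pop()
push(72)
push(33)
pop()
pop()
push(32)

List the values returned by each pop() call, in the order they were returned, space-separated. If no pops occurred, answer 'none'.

push(23): heap contents = [23]
pop() → 23: heap contents = []
push(72): heap contents = [72]
push(33): heap contents = [33, 72]
pop() → 33: heap contents = [72]
pop() → 72: heap contents = []
push(32): heap contents = [32]

Answer: 23 33 72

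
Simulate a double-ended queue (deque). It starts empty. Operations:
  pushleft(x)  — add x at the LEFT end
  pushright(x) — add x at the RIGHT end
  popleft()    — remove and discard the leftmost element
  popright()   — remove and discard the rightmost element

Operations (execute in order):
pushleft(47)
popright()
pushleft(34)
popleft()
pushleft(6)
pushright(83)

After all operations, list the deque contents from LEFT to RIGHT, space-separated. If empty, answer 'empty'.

Answer: 6 83

Derivation:
pushleft(47): [47]
popright(): []
pushleft(34): [34]
popleft(): []
pushleft(6): [6]
pushright(83): [6, 83]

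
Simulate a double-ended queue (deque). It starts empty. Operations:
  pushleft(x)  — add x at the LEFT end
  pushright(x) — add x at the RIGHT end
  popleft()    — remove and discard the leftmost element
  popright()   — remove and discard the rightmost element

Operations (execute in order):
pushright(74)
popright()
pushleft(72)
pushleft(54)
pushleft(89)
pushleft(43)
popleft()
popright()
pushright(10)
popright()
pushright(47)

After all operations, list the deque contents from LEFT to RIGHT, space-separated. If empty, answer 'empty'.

pushright(74): [74]
popright(): []
pushleft(72): [72]
pushleft(54): [54, 72]
pushleft(89): [89, 54, 72]
pushleft(43): [43, 89, 54, 72]
popleft(): [89, 54, 72]
popright(): [89, 54]
pushright(10): [89, 54, 10]
popright(): [89, 54]
pushright(47): [89, 54, 47]

Answer: 89 54 47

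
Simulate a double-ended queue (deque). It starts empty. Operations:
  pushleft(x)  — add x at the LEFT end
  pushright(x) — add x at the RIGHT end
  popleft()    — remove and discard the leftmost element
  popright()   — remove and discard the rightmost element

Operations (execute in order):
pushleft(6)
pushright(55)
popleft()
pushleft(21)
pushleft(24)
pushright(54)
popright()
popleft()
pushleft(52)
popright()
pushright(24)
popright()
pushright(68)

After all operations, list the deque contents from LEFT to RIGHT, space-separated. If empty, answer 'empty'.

pushleft(6): [6]
pushright(55): [6, 55]
popleft(): [55]
pushleft(21): [21, 55]
pushleft(24): [24, 21, 55]
pushright(54): [24, 21, 55, 54]
popright(): [24, 21, 55]
popleft(): [21, 55]
pushleft(52): [52, 21, 55]
popright(): [52, 21]
pushright(24): [52, 21, 24]
popright(): [52, 21]
pushright(68): [52, 21, 68]

Answer: 52 21 68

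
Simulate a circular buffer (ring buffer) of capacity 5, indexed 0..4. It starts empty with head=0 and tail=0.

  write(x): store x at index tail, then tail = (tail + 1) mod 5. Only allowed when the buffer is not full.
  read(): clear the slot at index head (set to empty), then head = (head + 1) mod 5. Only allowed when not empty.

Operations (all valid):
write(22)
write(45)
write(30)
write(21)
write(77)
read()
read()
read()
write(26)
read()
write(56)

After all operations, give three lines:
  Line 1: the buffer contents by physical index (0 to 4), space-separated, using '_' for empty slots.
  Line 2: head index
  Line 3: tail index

Answer: 26 56 _ _ 77
4
2

Derivation:
write(22): buf=[22 _ _ _ _], head=0, tail=1, size=1
write(45): buf=[22 45 _ _ _], head=0, tail=2, size=2
write(30): buf=[22 45 30 _ _], head=0, tail=3, size=3
write(21): buf=[22 45 30 21 _], head=0, tail=4, size=4
write(77): buf=[22 45 30 21 77], head=0, tail=0, size=5
read(): buf=[_ 45 30 21 77], head=1, tail=0, size=4
read(): buf=[_ _ 30 21 77], head=2, tail=0, size=3
read(): buf=[_ _ _ 21 77], head=3, tail=0, size=2
write(26): buf=[26 _ _ 21 77], head=3, tail=1, size=3
read(): buf=[26 _ _ _ 77], head=4, tail=1, size=2
write(56): buf=[26 56 _ _ 77], head=4, tail=2, size=3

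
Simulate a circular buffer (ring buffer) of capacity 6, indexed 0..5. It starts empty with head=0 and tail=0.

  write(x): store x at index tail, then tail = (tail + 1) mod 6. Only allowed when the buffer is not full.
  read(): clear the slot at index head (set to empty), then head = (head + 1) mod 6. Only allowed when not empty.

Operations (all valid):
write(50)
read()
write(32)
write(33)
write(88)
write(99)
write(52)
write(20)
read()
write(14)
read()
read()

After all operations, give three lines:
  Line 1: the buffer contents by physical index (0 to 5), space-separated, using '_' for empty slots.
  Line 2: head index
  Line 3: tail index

Answer: 20 14 _ _ 99 52
4
2

Derivation:
write(50): buf=[50 _ _ _ _ _], head=0, tail=1, size=1
read(): buf=[_ _ _ _ _ _], head=1, tail=1, size=0
write(32): buf=[_ 32 _ _ _ _], head=1, tail=2, size=1
write(33): buf=[_ 32 33 _ _ _], head=1, tail=3, size=2
write(88): buf=[_ 32 33 88 _ _], head=1, tail=4, size=3
write(99): buf=[_ 32 33 88 99 _], head=1, tail=5, size=4
write(52): buf=[_ 32 33 88 99 52], head=1, tail=0, size=5
write(20): buf=[20 32 33 88 99 52], head=1, tail=1, size=6
read(): buf=[20 _ 33 88 99 52], head=2, tail=1, size=5
write(14): buf=[20 14 33 88 99 52], head=2, tail=2, size=6
read(): buf=[20 14 _ 88 99 52], head=3, tail=2, size=5
read(): buf=[20 14 _ _ 99 52], head=4, tail=2, size=4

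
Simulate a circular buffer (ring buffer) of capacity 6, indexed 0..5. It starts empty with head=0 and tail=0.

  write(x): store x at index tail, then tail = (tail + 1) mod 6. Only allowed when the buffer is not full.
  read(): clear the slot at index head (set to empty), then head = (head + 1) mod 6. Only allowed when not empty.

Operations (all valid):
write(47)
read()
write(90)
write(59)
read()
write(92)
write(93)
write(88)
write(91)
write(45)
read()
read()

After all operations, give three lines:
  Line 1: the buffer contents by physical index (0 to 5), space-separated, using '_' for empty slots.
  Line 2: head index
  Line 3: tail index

Answer: 91 45 _ _ 93 88
4
2

Derivation:
write(47): buf=[47 _ _ _ _ _], head=0, tail=1, size=1
read(): buf=[_ _ _ _ _ _], head=1, tail=1, size=0
write(90): buf=[_ 90 _ _ _ _], head=1, tail=2, size=1
write(59): buf=[_ 90 59 _ _ _], head=1, tail=3, size=2
read(): buf=[_ _ 59 _ _ _], head=2, tail=3, size=1
write(92): buf=[_ _ 59 92 _ _], head=2, tail=4, size=2
write(93): buf=[_ _ 59 92 93 _], head=2, tail=5, size=3
write(88): buf=[_ _ 59 92 93 88], head=2, tail=0, size=4
write(91): buf=[91 _ 59 92 93 88], head=2, tail=1, size=5
write(45): buf=[91 45 59 92 93 88], head=2, tail=2, size=6
read(): buf=[91 45 _ 92 93 88], head=3, tail=2, size=5
read(): buf=[91 45 _ _ 93 88], head=4, tail=2, size=4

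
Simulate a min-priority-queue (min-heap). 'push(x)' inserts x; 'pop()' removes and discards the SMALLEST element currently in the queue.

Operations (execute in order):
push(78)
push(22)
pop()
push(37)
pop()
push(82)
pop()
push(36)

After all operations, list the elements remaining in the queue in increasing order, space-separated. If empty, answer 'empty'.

push(78): heap contents = [78]
push(22): heap contents = [22, 78]
pop() → 22: heap contents = [78]
push(37): heap contents = [37, 78]
pop() → 37: heap contents = [78]
push(82): heap contents = [78, 82]
pop() → 78: heap contents = [82]
push(36): heap contents = [36, 82]

Answer: 36 82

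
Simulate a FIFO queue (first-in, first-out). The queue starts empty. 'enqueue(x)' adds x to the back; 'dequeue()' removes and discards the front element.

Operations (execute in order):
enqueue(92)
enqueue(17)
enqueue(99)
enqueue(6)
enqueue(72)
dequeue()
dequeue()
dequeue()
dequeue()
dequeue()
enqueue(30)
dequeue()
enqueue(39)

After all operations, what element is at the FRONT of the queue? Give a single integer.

enqueue(92): queue = [92]
enqueue(17): queue = [92, 17]
enqueue(99): queue = [92, 17, 99]
enqueue(6): queue = [92, 17, 99, 6]
enqueue(72): queue = [92, 17, 99, 6, 72]
dequeue(): queue = [17, 99, 6, 72]
dequeue(): queue = [99, 6, 72]
dequeue(): queue = [6, 72]
dequeue(): queue = [72]
dequeue(): queue = []
enqueue(30): queue = [30]
dequeue(): queue = []
enqueue(39): queue = [39]

Answer: 39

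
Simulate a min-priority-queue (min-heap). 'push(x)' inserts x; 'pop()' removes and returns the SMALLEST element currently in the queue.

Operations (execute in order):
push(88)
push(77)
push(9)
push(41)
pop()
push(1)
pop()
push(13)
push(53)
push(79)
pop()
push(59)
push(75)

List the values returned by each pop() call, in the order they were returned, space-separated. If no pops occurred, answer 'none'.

Answer: 9 1 13

Derivation:
push(88): heap contents = [88]
push(77): heap contents = [77, 88]
push(9): heap contents = [9, 77, 88]
push(41): heap contents = [9, 41, 77, 88]
pop() → 9: heap contents = [41, 77, 88]
push(1): heap contents = [1, 41, 77, 88]
pop() → 1: heap contents = [41, 77, 88]
push(13): heap contents = [13, 41, 77, 88]
push(53): heap contents = [13, 41, 53, 77, 88]
push(79): heap contents = [13, 41, 53, 77, 79, 88]
pop() → 13: heap contents = [41, 53, 77, 79, 88]
push(59): heap contents = [41, 53, 59, 77, 79, 88]
push(75): heap contents = [41, 53, 59, 75, 77, 79, 88]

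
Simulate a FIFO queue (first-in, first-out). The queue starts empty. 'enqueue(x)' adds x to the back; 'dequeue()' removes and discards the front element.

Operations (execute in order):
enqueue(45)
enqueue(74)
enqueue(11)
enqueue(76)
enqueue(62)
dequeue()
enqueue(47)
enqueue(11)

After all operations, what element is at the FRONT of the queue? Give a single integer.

Answer: 74

Derivation:
enqueue(45): queue = [45]
enqueue(74): queue = [45, 74]
enqueue(11): queue = [45, 74, 11]
enqueue(76): queue = [45, 74, 11, 76]
enqueue(62): queue = [45, 74, 11, 76, 62]
dequeue(): queue = [74, 11, 76, 62]
enqueue(47): queue = [74, 11, 76, 62, 47]
enqueue(11): queue = [74, 11, 76, 62, 47, 11]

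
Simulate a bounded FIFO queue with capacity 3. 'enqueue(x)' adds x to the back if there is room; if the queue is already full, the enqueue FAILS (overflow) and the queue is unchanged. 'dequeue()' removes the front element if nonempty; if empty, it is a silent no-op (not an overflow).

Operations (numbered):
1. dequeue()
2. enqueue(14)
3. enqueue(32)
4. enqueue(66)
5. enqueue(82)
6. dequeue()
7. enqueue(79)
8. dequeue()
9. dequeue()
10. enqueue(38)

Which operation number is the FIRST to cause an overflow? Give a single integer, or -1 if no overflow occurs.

Answer: 5

Derivation:
1. dequeue(): empty, no-op, size=0
2. enqueue(14): size=1
3. enqueue(32): size=2
4. enqueue(66): size=3
5. enqueue(82): size=3=cap → OVERFLOW (fail)
6. dequeue(): size=2
7. enqueue(79): size=3
8. dequeue(): size=2
9. dequeue(): size=1
10. enqueue(38): size=2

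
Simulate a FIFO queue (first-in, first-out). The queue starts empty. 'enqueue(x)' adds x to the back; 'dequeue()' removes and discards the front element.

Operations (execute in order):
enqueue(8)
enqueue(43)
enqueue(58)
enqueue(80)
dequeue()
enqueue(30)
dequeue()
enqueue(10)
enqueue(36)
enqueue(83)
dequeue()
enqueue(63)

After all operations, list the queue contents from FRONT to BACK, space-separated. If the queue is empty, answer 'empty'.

enqueue(8): [8]
enqueue(43): [8, 43]
enqueue(58): [8, 43, 58]
enqueue(80): [8, 43, 58, 80]
dequeue(): [43, 58, 80]
enqueue(30): [43, 58, 80, 30]
dequeue(): [58, 80, 30]
enqueue(10): [58, 80, 30, 10]
enqueue(36): [58, 80, 30, 10, 36]
enqueue(83): [58, 80, 30, 10, 36, 83]
dequeue(): [80, 30, 10, 36, 83]
enqueue(63): [80, 30, 10, 36, 83, 63]

Answer: 80 30 10 36 83 63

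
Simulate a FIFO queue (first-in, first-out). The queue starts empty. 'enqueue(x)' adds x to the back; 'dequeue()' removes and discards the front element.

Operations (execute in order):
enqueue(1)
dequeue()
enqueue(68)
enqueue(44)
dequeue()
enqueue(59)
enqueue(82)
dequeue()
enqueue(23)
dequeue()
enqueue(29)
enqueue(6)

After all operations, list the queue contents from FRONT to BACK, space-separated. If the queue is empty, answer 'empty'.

Answer: 82 23 29 6

Derivation:
enqueue(1): [1]
dequeue(): []
enqueue(68): [68]
enqueue(44): [68, 44]
dequeue(): [44]
enqueue(59): [44, 59]
enqueue(82): [44, 59, 82]
dequeue(): [59, 82]
enqueue(23): [59, 82, 23]
dequeue(): [82, 23]
enqueue(29): [82, 23, 29]
enqueue(6): [82, 23, 29, 6]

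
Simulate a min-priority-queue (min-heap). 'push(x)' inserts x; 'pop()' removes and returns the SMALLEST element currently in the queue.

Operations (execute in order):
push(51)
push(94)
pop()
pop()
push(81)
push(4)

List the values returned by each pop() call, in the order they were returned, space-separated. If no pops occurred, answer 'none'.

push(51): heap contents = [51]
push(94): heap contents = [51, 94]
pop() → 51: heap contents = [94]
pop() → 94: heap contents = []
push(81): heap contents = [81]
push(4): heap contents = [4, 81]

Answer: 51 94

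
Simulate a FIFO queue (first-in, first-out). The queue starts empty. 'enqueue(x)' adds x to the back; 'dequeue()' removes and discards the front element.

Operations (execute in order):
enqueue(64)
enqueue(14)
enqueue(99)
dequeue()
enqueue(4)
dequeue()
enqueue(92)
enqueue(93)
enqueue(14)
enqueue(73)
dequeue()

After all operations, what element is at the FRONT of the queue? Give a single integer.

enqueue(64): queue = [64]
enqueue(14): queue = [64, 14]
enqueue(99): queue = [64, 14, 99]
dequeue(): queue = [14, 99]
enqueue(4): queue = [14, 99, 4]
dequeue(): queue = [99, 4]
enqueue(92): queue = [99, 4, 92]
enqueue(93): queue = [99, 4, 92, 93]
enqueue(14): queue = [99, 4, 92, 93, 14]
enqueue(73): queue = [99, 4, 92, 93, 14, 73]
dequeue(): queue = [4, 92, 93, 14, 73]

Answer: 4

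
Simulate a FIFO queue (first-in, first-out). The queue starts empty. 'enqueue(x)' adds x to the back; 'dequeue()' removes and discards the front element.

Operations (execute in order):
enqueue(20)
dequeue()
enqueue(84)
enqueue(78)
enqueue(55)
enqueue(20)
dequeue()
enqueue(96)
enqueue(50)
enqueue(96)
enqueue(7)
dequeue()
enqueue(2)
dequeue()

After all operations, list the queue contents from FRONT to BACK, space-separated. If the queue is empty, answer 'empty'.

Answer: 20 96 50 96 7 2

Derivation:
enqueue(20): [20]
dequeue(): []
enqueue(84): [84]
enqueue(78): [84, 78]
enqueue(55): [84, 78, 55]
enqueue(20): [84, 78, 55, 20]
dequeue(): [78, 55, 20]
enqueue(96): [78, 55, 20, 96]
enqueue(50): [78, 55, 20, 96, 50]
enqueue(96): [78, 55, 20, 96, 50, 96]
enqueue(7): [78, 55, 20, 96, 50, 96, 7]
dequeue(): [55, 20, 96, 50, 96, 7]
enqueue(2): [55, 20, 96, 50, 96, 7, 2]
dequeue(): [20, 96, 50, 96, 7, 2]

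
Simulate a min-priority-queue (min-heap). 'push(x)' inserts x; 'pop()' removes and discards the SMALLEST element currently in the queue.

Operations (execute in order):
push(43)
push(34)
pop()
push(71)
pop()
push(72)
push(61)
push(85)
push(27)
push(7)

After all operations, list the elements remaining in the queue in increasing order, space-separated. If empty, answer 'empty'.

Answer: 7 27 61 71 72 85

Derivation:
push(43): heap contents = [43]
push(34): heap contents = [34, 43]
pop() → 34: heap contents = [43]
push(71): heap contents = [43, 71]
pop() → 43: heap contents = [71]
push(72): heap contents = [71, 72]
push(61): heap contents = [61, 71, 72]
push(85): heap contents = [61, 71, 72, 85]
push(27): heap contents = [27, 61, 71, 72, 85]
push(7): heap contents = [7, 27, 61, 71, 72, 85]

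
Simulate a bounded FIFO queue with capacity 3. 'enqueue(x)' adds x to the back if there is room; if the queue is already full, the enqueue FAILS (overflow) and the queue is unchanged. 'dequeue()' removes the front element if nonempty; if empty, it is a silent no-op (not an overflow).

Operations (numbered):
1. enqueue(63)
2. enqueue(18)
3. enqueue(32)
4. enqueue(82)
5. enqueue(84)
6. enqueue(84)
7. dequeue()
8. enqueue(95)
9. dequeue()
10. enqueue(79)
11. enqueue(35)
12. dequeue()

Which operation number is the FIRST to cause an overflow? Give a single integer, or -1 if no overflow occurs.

Answer: 4

Derivation:
1. enqueue(63): size=1
2. enqueue(18): size=2
3. enqueue(32): size=3
4. enqueue(82): size=3=cap → OVERFLOW (fail)
5. enqueue(84): size=3=cap → OVERFLOW (fail)
6. enqueue(84): size=3=cap → OVERFLOW (fail)
7. dequeue(): size=2
8. enqueue(95): size=3
9. dequeue(): size=2
10. enqueue(79): size=3
11. enqueue(35): size=3=cap → OVERFLOW (fail)
12. dequeue(): size=2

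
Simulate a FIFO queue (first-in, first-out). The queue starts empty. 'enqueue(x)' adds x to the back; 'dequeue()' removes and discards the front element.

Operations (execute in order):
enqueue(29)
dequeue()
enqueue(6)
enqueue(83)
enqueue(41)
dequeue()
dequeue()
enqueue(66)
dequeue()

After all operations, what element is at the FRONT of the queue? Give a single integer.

enqueue(29): queue = [29]
dequeue(): queue = []
enqueue(6): queue = [6]
enqueue(83): queue = [6, 83]
enqueue(41): queue = [6, 83, 41]
dequeue(): queue = [83, 41]
dequeue(): queue = [41]
enqueue(66): queue = [41, 66]
dequeue(): queue = [66]

Answer: 66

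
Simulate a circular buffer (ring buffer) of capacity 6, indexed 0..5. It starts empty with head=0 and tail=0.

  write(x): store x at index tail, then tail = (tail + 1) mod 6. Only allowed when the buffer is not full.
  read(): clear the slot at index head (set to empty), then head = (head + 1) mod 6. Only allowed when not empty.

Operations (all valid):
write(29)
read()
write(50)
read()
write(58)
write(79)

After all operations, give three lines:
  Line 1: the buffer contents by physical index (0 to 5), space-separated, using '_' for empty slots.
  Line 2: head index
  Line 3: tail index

write(29): buf=[29 _ _ _ _ _], head=0, tail=1, size=1
read(): buf=[_ _ _ _ _ _], head=1, tail=1, size=0
write(50): buf=[_ 50 _ _ _ _], head=1, tail=2, size=1
read(): buf=[_ _ _ _ _ _], head=2, tail=2, size=0
write(58): buf=[_ _ 58 _ _ _], head=2, tail=3, size=1
write(79): buf=[_ _ 58 79 _ _], head=2, tail=4, size=2

Answer: _ _ 58 79 _ _
2
4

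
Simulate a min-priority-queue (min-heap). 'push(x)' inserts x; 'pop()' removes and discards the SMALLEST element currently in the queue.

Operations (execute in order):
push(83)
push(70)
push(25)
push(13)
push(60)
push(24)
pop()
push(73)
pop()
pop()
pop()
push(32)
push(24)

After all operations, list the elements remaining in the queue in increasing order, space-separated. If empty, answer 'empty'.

push(83): heap contents = [83]
push(70): heap contents = [70, 83]
push(25): heap contents = [25, 70, 83]
push(13): heap contents = [13, 25, 70, 83]
push(60): heap contents = [13, 25, 60, 70, 83]
push(24): heap contents = [13, 24, 25, 60, 70, 83]
pop() → 13: heap contents = [24, 25, 60, 70, 83]
push(73): heap contents = [24, 25, 60, 70, 73, 83]
pop() → 24: heap contents = [25, 60, 70, 73, 83]
pop() → 25: heap contents = [60, 70, 73, 83]
pop() → 60: heap contents = [70, 73, 83]
push(32): heap contents = [32, 70, 73, 83]
push(24): heap contents = [24, 32, 70, 73, 83]

Answer: 24 32 70 73 83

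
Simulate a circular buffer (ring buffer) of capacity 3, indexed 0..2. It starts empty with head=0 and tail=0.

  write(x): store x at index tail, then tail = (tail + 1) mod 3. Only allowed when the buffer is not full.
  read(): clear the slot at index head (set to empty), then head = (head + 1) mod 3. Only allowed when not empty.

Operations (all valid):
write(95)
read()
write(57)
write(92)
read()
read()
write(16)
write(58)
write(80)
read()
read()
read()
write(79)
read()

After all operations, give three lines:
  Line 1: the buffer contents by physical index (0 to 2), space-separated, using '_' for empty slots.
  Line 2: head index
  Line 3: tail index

write(95): buf=[95 _ _], head=0, tail=1, size=1
read(): buf=[_ _ _], head=1, tail=1, size=0
write(57): buf=[_ 57 _], head=1, tail=2, size=1
write(92): buf=[_ 57 92], head=1, tail=0, size=2
read(): buf=[_ _ 92], head=2, tail=0, size=1
read(): buf=[_ _ _], head=0, tail=0, size=0
write(16): buf=[16 _ _], head=0, tail=1, size=1
write(58): buf=[16 58 _], head=0, tail=2, size=2
write(80): buf=[16 58 80], head=0, tail=0, size=3
read(): buf=[_ 58 80], head=1, tail=0, size=2
read(): buf=[_ _ 80], head=2, tail=0, size=1
read(): buf=[_ _ _], head=0, tail=0, size=0
write(79): buf=[79 _ _], head=0, tail=1, size=1
read(): buf=[_ _ _], head=1, tail=1, size=0

Answer: _ _ _
1
1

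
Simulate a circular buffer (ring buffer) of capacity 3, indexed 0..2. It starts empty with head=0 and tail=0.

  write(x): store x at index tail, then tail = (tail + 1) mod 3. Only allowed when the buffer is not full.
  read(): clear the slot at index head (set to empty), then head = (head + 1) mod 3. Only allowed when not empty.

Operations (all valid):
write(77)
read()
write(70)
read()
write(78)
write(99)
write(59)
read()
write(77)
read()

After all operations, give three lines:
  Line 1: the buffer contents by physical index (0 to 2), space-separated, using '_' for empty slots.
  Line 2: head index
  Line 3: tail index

Answer: _ 59 77
1
0

Derivation:
write(77): buf=[77 _ _], head=0, tail=1, size=1
read(): buf=[_ _ _], head=1, tail=1, size=0
write(70): buf=[_ 70 _], head=1, tail=2, size=1
read(): buf=[_ _ _], head=2, tail=2, size=0
write(78): buf=[_ _ 78], head=2, tail=0, size=1
write(99): buf=[99 _ 78], head=2, tail=1, size=2
write(59): buf=[99 59 78], head=2, tail=2, size=3
read(): buf=[99 59 _], head=0, tail=2, size=2
write(77): buf=[99 59 77], head=0, tail=0, size=3
read(): buf=[_ 59 77], head=1, tail=0, size=2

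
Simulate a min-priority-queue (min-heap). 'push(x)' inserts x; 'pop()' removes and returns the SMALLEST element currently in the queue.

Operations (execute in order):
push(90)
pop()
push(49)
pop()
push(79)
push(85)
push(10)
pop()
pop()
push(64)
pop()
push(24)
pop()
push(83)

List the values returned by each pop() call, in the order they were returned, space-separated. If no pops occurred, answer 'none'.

Answer: 90 49 10 79 64 24

Derivation:
push(90): heap contents = [90]
pop() → 90: heap contents = []
push(49): heap contents = [49]
pop() → 49: heap contents = []
push(79): heap contents = [79]
push(85): heap contents = [79, 85]
push(10): heap contents = [10, 79, 85]
pop() → 10: heap contents = [79, 85]
pop() → 79: heap contents = [85]
push(64): heap contents = [64, 85]
pop() → 64: heap contents = [85]
push(24): heap contents = [24, 85]
pop() → 24: heap contents = [85]
push(83): heap contents = [83, 85]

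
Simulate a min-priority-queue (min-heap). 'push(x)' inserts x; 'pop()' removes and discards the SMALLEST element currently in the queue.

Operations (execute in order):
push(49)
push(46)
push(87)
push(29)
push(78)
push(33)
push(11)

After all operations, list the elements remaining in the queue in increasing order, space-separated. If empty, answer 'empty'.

push(49): heap contents = [49]
push(46): heap contents = [46, 49]
push(87): heap contents = [46, 49, 87]
push(29): heap contents = [29, 46, 49, 87]
push(78): heap contents = [29, 46, 49, 78, 87]
push(33): heap contents = [29, 33, 46, 49, 78, 87]
push(11): heap contents = [11, 29, 33, 46, 49, 78, 87]

Answer: 11 29 33 46 49 78 87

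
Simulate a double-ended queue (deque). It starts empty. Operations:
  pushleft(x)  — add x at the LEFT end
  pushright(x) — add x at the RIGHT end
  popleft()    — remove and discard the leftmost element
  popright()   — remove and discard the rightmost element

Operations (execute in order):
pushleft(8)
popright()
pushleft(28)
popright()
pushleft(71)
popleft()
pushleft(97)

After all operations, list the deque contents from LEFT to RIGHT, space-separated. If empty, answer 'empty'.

pushleft(8): [8]
popright(): []
pushleft(28): [28]
popright(): []
pushleft(71): [71]
popleft(): []
pushleft(97): [97]

Answer: 97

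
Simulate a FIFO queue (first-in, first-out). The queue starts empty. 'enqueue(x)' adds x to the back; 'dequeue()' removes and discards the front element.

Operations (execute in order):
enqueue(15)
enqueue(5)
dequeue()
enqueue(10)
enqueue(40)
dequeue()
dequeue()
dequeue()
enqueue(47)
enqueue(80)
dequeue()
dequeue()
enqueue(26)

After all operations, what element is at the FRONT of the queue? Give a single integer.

Answer: 26

Derivation:
enqueue(15): queue = [15]
enqueue(5): queue = [15, 5]
dequeue(): queue = [5]
enqueue(10): queue = [5, 10]
enqueue(40): queue = [5, 10, 40]
dequeue(): queue = [10, 40]
dequeue(): queue = [40]
dequeue(): queue = []
enqueue(47): queue = [47]
enqueue(80): queue = [47, 80]
dequeue(): queue = [80]
dequeue(): queue = []
enqueue(26): queue = [26]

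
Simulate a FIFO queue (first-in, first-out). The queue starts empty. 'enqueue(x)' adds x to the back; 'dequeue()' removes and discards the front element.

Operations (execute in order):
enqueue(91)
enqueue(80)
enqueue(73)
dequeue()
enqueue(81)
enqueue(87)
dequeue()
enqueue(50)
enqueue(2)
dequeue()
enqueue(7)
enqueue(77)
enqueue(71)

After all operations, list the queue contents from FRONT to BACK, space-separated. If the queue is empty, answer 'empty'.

enqueue(91): [91]
enqueue(80): [91, 80]
enqueue(73): [91, 80, 73]
dequeue(): [80, 73]
enqueue(81): [80, 73, 81]
enqueue(87): [80, 73, 81, 87]
dequeue(): [73, 81, 87]
enqueue(50): [73, 81, 87, 50]
enqueue(2): [73, 81, 87, 50, 2]
dequeue(): [81, 87, 50, 2]
enqueue(7): [81, 87, 50, 2, 7]
enqueue(77): [81, 87, 50, 2, 7, 77]
enqueue(71): [81, 87, 50, 2, 7, 77, 71]

Answer: 81 87 50 2 7 77 71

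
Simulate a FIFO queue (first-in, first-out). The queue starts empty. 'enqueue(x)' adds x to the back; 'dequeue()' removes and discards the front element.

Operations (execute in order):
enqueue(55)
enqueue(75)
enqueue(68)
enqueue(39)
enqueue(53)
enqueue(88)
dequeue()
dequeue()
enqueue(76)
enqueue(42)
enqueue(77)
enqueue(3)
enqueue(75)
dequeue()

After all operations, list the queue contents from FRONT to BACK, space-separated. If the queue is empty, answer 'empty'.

Answer: 39 53 88 76 42 77 3 75

Derivation:
enqueue(55): [55]
enqueue(75): [55, 75]
enqueue(68): [55, 75, 68]
enqueue(39): [55, 75, 68, 39]
enqueue(53): [55, 75, 68, 39, 53]
enqueue(88): [55, 75, 68, 39, 53, 88]
dequeue(): [75, 68, 39, 53, 88]
dequeue(): [68, 39, 53, 88]
enqueue(76): [68, 39, 53, 88, 76]
enqueue(42): [68, 39, 53, 88, 76, 42]
enqueue(77): [68, 39, 53, 88, 76, 42, 77]
enqueue(3): [68, 39, 53, 88, 76, 42, 77, 3]
enqueue(75): [68, 39, 53, 88, 76, 42, 77, 3, 75]
dequeue(): [39, 53, 88, 76, 42, 77, 3, 75]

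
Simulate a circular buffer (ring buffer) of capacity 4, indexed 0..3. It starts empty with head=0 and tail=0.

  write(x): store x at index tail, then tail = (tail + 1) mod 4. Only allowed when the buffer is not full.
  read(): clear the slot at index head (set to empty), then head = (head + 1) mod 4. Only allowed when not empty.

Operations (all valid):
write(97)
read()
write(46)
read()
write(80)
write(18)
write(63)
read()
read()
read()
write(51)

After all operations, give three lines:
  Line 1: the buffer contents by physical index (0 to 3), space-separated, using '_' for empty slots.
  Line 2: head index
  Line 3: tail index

Answer: _ 51 _ _
1
2

Derivation:
write(97): buf=[97 _ _ _], head=0, tail=1, size=1
read(): buf=[_ _ _ _], head=1, tail=1, size=0
write(46): buf=[_ 46 _ _], head=1, tail=2, size=1
read(): buf=[_ _ _ _], head=2, tail=2, size=0
write(80): buf=[_ _ 80 _], head=2, tail=3, size=1
write(18): buf=[_ _ 80 18], head=2, tail=0, size=2
write(63): buf=[63 _ 80 18], head=2, tail=1, size=3
read(): buf=[63 _ _ 18], head=3, tail=1, size=2
read(): buf=[63 _ _ _], head=0, tail=1, size=1
read(): buf=[_ _ _ _], head=1, tail=1, size=0
write(51): buf=[_ 51 _ _], head=1, tail=2, size=1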